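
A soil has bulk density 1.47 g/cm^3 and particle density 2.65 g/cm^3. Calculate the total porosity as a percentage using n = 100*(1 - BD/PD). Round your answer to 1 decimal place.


Step 1: Formula: n = 100 * (1 - BD / PD)
Step 2: n = 100 * (1 - 1.47 / 2.65)
Step 3: n = 100 * (1 - 0.55472)
Step 4: n = 44.5%

44.5


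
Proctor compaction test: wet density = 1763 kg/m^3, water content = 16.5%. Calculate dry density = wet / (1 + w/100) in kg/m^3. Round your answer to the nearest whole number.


Step 1: Dry density = wet density / (1 + w/100)
Step 2: Dry density = 1763 / (1 + 16.5/100)
Step 3: Dry density = 1763 / 1.165
Step 4: Dry density = 1513 kg/m^3

1513


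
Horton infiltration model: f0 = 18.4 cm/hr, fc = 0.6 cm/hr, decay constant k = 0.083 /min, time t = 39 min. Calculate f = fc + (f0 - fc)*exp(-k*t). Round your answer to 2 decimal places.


Step 1: f = fc + (f0 - fc) * exp(-k * t)
Step 2: exp(-0.083 * 39) = 0.039282
Step 3: f = 0.6 + (18.4 - 0.6) * 0.039282
Step 4: f = 0.6 + 17.8 * 0.039282
Step 5: f = 1.3 cm/hr

1.3


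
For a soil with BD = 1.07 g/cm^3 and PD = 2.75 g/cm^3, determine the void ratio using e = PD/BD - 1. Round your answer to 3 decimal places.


Step 1: e = PD / BD - 1
Step 2: e = 2.75 / 1.07 - 1
Step 3: e = 2.57009 - 1
Step 4: e = 1.57

1.57


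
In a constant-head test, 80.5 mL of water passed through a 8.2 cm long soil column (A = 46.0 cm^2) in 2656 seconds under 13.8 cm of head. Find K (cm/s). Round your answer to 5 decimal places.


Step 1: K = Q * L / (A * t * h)
Step 2: Numerator = 80.5 * 8.2 = 660.1
Step 3: Denominator = 46.0 * 2656 * 13.8 = 1686028.8
Step 4: K = 660.1 / 1686028.8 = 0.00039 cm/s

0.00039


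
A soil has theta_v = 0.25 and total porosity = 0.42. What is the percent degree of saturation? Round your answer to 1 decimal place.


Step 1: S = 100 * theta_v / n
Step 2: S = 100 * 0.25 / 0.42
Step 3: S = 59.5%

59.5


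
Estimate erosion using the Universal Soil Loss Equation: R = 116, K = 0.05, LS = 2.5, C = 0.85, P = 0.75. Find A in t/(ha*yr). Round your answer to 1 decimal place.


Step 1: A = R * K * LS * C * P
Step 2: R * K = 116 * 0.05 = 5.8
Step 3: (R*K) * LS = 5.8 * 2.5 = 14.5
Step 4: * C * P = 14.5 * 0.85 * 0.75 = 9.2
Step 5: A = 9.2 t/(ha*yr)

9.2


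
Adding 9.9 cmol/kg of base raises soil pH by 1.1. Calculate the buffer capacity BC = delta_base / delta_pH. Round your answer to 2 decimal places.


Step 1: BC = change in base / change in pH
Step 2: BC = 9.9 / 1.1
Step 3: BC = 9.0 cmol/(kg*pH unit)

9.0


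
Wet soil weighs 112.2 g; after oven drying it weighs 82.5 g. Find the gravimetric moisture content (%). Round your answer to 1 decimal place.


Step 1: Water mass = wet - dry = 112.2 - 82.5 = 29.7 g
Step 2: w = 100 * water mass / dry mass
Step 3: w = 100 * 29.7 / 82.5 = 36.0%

36.0


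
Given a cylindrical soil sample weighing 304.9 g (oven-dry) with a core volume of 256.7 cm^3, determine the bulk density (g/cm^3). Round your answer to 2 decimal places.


Step 1: Identify the formula: BD = dry mass / volume
Step 2: Substitute values: BD = 304.9 / 256.7
Step 3: BD = 1.19 g/cm^3

1.19


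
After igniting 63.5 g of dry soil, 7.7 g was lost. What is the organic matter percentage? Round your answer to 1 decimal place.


Step 1: OM% = 100 * LOI / sample mass
Step 2: OM = 100 * 7.7 / 63.5
Step 3: OM = 12.1%

12.1


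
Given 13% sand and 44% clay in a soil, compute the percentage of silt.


Step 1: sand + silt + clay = 100%
Step 2: silt = 100 - sand - clay
Step 3: silt = 100 - 13 - 44
Step 4: silt = 43%

43


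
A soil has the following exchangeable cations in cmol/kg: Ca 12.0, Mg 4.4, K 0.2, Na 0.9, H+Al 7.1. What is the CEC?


Step 1: CEC = Ca + Mg + K + Na + (H+Al)
Step 2: CEC = 12.0 + 4.4 + 0.2 + 0.9 + 7.1
Step 3: CEC = 24.6 cmol/kg

24.6


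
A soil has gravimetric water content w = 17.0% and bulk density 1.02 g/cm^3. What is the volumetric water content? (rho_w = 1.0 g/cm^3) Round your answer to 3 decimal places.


Step 1: theta = (w / 100) * BD / rho_w
Step 2: theta = (17.0 / 100) * 1.02 / 1.0
Step 3: theta = 0.17 * 1.02
Step 4: theta = 0.173

0.173


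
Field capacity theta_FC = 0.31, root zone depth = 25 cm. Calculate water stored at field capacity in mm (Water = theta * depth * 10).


Step 1: Water (mm) = theta_FC * depth (cm) * 10
Step 2: Water = 0.31 * 25 * 10
Step 3: Water = 77.5 mm

77.5


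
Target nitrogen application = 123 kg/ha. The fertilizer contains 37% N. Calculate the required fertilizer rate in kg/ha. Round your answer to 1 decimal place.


Step 1: Fertilizer rate = target N / (N content / 100)
Step 2: Rate = 123 / (37 / 100)
Step 3: Rate = 123 / 0.37
Step 4: Rate = 332.4 kg/ha

332.4


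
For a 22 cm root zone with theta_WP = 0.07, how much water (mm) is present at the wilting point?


Step 1: Water (mm) = theta_WP * depth * 10
Step 2: Water = 0.07 * 22 * 10
Step 3: Water = 15.4 mm

15.4


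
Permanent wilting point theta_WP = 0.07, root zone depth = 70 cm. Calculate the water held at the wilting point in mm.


Step 1: Water (mm) = theta_WP * depth * 10
Step 2: Water = 0.07 * 70 * 10
Step 3: Water = 49.0 mm

49.0


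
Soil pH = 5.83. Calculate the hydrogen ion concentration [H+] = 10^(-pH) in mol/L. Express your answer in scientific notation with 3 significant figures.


Step 1: [H+] = 10^(-pH)
Step 2: [H+] = 10^(-5.83)
Step 3: [H+] = 1.48e-06 mol/L

1.48e-06


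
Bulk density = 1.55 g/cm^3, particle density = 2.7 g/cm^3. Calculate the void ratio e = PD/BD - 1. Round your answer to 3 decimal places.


Step 1: e = PD / BD - 1
Step 2: e = 2.7 / 1.55 - 1
Step 3: e = 1.74194 - 1
Step 4: e = 0.742

0.742


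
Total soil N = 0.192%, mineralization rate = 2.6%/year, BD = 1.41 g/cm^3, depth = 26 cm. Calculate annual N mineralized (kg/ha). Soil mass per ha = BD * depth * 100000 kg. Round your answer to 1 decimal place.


Step 1: Soil mass per ha = BD * depth * 100000 = 1.41 * 26 * 100000 = 3666000 kg
Step 2: Total N pool = soil mass * N%/100 = 3666000 * 0.192/100 = 7038.72 kg/ha
Step 3: N mineralized = N pool * rate%/100 = 7038.72 * 2.6/100 = 183.0 kg/ha/yr

183.0


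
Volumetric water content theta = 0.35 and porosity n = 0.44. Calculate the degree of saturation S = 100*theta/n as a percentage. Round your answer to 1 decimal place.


Step 1: S = 100 * theta_v / n
Step 2: S = 100 * 0.35 / 0.44
Step 3: S = 79.5%

79.5


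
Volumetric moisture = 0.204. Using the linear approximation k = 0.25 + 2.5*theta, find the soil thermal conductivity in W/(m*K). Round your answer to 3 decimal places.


Step 1: k = 0.25 + 2.5 * theta
Step 2: k = 0.25 + 2.5 * 0.204
Step 3: k = 0.25 + 0.51
Step 4: k = 0.76 W/(m*K)

0.76


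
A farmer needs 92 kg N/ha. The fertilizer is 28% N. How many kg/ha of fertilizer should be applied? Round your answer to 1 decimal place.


Step 1: Fertilizer rate = target N / (N content / 100)
Step 2: Rate = 92 / (28 / 100)
Step 3: Rate = 92 / 0.28
Step 4: Rate = 328.6 kg/ha

328.6


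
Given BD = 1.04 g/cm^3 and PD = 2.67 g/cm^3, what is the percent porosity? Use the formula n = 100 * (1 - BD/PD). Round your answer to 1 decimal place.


Step 1: Formula: n = 100 * (1 - BD / PD)
Step 2: n = 100 * (1 - 1.04 / 2.67)
Step 3: n = 100 * (1 - 0.38951)
Step 4: n = 61.0%

61.0


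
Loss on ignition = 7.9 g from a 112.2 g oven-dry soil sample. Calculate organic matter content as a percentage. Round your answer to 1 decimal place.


Step 1: OM% = 100 * LOI / sample mass
Step 2: OM = 100 * 7.9 / 112.2
Step 3: OM = 7.0%

7.0


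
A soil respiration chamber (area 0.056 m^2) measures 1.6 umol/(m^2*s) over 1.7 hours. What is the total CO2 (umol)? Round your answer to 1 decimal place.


Step 1: Convert time to seconds: 1.7 hr * 3600 = 6120.0 s
Step 2: Total = flux * area * time_s
Step 3: Total = 1.6 * 0.056 * 6120.0
Step 4: Total = 548.4 umol

548.4


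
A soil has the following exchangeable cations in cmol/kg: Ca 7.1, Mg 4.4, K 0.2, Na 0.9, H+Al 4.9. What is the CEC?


Step 1: CEC = Ca + Mg + K + Na + (H+Al)
Step 2: CEC = 7.1 + 4.4 + 0.2 + 0.9 + 4.9
Step 3: CEC = 17.5 cmol/kg

17.5


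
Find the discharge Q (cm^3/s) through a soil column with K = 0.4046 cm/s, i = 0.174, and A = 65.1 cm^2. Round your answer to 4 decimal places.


Step 1: Apply Darcy's law: Q = K * i * A
Step 2: Q = 0.4046 * 0.174 * 65.1
Step 3: Q = 4.5831 cm^3/s

4.5831


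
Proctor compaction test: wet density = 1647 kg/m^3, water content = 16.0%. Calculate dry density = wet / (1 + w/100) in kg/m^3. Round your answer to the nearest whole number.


Step 1: Dry density = wet density / (1 + w/100)
Step 2: Dry density = 1647 / (1 + 16.0/100)
Step 3: Dry density = 1647 / 1.16
Step 4: Dry density = 1420 kg/m^3

1420


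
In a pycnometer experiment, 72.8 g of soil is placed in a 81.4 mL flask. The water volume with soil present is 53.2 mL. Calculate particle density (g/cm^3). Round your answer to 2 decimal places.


Step 1: Volume of solids = flask volume - water volume with soil
Step 2: V_solids = 81.4 - 53.2 = 28.2 mL
Step 3: Particle density = mass / V_solids = 72.8 / 28.2 = 2.58 g/cm^3

2.58


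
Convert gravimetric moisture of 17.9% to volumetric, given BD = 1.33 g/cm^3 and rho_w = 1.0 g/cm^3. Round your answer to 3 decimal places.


Step 1: theta = (w / 100) * BD / rho_w
Step 2: theta = (17.9 / 100) * 1.33 / 1.0
Step 3: theta = 0.179 * 1.33
Step 4: theta = 0.238

0.238


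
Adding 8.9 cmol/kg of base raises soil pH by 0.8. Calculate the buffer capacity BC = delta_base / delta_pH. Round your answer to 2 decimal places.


Step 1: BC = change in base / change in pH
Step 2: BC = 8.9 / 0.8
Step 3: BC = 11.13 cmol/(kg*pH unit)

11.13


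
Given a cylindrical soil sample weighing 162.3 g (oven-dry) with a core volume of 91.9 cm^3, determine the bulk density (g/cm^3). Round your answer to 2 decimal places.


Step 1: Identify the formula: BD = dry mass / volume
Step 2: Substitute values: BD = 162.3 / 91.9
Step 3: BD = 1.77 g/cm^3

1.77


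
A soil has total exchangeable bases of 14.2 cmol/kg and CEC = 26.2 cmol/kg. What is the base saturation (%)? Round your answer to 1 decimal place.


Step 1: BS = 100 * (sum of bases) / CEC
Step 2: BS = 100 * 14.2 / 26.2
Step 3: BS = 54.2%

54.2


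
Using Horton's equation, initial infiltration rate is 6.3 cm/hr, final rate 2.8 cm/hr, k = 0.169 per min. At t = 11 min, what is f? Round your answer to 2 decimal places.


Step 1: f = fc + (f0 - fc) * exp(-k * t)
Step 2: exp(-0.169 * 11) = 0.155828
Step 3: f = 2.8 + (6.3 - 2.8) * 0.155828
Step 4: f = 2.8 + 3.5 * 0.155828
Step 5: f = 3.35 cm/hr

3.35


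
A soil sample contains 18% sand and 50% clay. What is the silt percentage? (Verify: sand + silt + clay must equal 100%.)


Step 1: sand + silt + clay = 100%
Step 2: silt = 100 - sand - clay
Step 3: silt = 100 - 18 - 50
Step 4: silt = 32%

32


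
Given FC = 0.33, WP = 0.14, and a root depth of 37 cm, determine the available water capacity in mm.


Step 1: Available water = (FC - WP) * depth * 10
Step 2: AW = (0.33 - 0.14) * 37 * 10
Step 3: AW = 0.19 * 37 * 10
Step 4: AW = 70.3 mm

70.3


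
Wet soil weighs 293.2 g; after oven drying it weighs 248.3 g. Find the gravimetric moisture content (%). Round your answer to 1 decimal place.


Step 1: Water mass = wet - dry = 293.2 - 248.3 = 44.9 g
Step 2: w = 100 * water mass / dry mass
Step 3: w = 100 * 44.9 / 248.3 = 18.1%

18.1


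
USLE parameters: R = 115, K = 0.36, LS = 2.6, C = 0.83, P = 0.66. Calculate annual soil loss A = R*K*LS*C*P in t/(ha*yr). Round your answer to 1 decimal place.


Step 1: A = R * K * LS * C * P
Step 2: R * K = 115 * 0.36 = 41.4
Step 3: (R*K) * LS = 41.4 * 2.6 = 107.64
Step 4: * C * P = 107.64 * 0.83 * 0.66 = 59.0
Step 5: A = 59.0 t/(ha*yr)

59.0


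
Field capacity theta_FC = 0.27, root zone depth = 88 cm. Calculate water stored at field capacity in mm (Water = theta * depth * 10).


Step 1: Water (mm) = theta_FC * depth (cm) * 10
Step 2: Water = 0.27 * 88 * 10
Step 3: Water = 237.6 mm

237.6


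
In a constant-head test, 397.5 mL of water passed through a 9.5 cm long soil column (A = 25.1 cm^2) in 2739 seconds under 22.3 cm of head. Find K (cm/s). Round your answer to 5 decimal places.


Step 1: K = Q * L / (A * t * h)
Step 2: Numerator = 397.5 * 9.5 = 3776.25
Step 3: Denominator = 25.1 * 2739 * 22.3 = 1533100.47
Step 4: K = 3776.25 / 1533100.47 = 0.00246 cm/s

0.00246


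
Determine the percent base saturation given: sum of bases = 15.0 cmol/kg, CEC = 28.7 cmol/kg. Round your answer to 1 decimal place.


Step 1: BS = 100 * (sum of bases) / CEC
Step 2: BS = 100 * 15.0 / 28.7
Step 3: BS = 52.3%

52.3


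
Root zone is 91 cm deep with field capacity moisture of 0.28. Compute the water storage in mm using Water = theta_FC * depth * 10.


Step 1: Water (mm) = theta_FC * depth (cm) * 10
Step 2: Water = 0.28 * 91 * 10
Step 3: Water = 254.8 mm

254.8


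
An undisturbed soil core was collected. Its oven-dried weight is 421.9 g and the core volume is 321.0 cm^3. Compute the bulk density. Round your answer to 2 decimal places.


Step 1: Identify the formula: BD = dry mass / volume
Step 2: Substitute values: BD = 421.9 / 321.0
Step 3: BD = 1.31 g/cm^3

1.31


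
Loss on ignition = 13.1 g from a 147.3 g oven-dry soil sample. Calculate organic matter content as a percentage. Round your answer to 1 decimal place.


Step 1: OM% = 100 * LOI / sample mass
Step 2: OM = 100 * 13.1 / 147.3
Step 3: OM = 8.9%

8.9


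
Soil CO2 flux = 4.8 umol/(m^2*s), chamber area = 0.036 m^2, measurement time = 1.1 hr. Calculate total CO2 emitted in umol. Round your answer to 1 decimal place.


Step 1: Convert time to seconds: 1.1 hr * 3600 = 3960.0 s
Step 2: Total = flux * area * time_s
Step 3: Total = 4.8 * 0.036 * 3960.0
Step 4: Total = 684.3 umol

684.3


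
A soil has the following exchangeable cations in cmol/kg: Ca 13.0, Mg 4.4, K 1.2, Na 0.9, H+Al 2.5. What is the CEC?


Step 1: CEC = Ca + Mg + K + Na + (H+Al)
Step 2: CEC = 13.0 + 4.4 + 1.2 + 0.9 + 2.5
Step 3: CEC = 22.0 cmol/kg

22.0


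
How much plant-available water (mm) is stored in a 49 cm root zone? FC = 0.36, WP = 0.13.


Step 1: Available water = (FC - WP) * depth * 10
Step 2: AW = (0.36 - 0.13) * 49 * 10
Step 3: AW = 0.23 * 49 * 10
Step 4: AW = 112.7 mm

112.7


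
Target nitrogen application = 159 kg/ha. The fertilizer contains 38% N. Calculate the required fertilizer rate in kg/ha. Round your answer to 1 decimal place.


Step 1: Fertilizer rate = target N / (N content / 100)
Step 2: Rate = 159 / (38 / 100)
Step 3: Rate = 159 / 0.38
Step 4: Rate = 418.4 kg/ha

418.4


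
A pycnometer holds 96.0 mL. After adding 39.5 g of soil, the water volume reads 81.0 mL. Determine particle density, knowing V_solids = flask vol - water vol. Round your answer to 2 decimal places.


Step 1: Volume of solids = flask volume - water volume with soil
Step 2: V_solids = 96.0 - 81.0 = 15.0 mL
Step 3: Particle density = mass / V_solids = 39.5 / 15.0 = 2.63 g/cm^3

2.63


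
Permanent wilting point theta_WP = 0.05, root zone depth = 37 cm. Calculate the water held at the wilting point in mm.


Step 1: Water (mm) = theta_WP * depth * 10
Step 2: Water = 0.05 * 37 * 10
Step 3: Water = 18.5 mm

18.5


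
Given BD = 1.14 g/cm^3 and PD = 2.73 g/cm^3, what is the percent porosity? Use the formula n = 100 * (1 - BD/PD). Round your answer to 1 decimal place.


Step 1: Formula: n = 100 * (1 - BD / PD)
Step 2: n = 100 * (1 - 1.14 / 2.73)
Step 3: n = 100 * (1 - 0.41758)
Step 4: n = 58.2%

58.2


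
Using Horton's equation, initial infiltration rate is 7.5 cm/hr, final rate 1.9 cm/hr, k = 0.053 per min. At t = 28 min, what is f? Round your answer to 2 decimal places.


Step 1: f = fc + (f0 - fc) * exp(-k * t)
Step 2: exp(-0.053 * 28) = 0.226729
Step 3: f = 1.9 + (7.5 - 1.9) * 0.226729
Step 4: f = 1.9 + 5.6 * 0.226729
Step 5: f = 3.17 cm/hr

3.17


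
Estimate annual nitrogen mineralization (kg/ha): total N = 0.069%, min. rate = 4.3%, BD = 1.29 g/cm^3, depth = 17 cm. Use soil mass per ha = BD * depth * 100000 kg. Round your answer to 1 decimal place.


Step 1: Soil mass per ha = BD * depth * 100000 = 1.29 * 17 * 100000 = 2193000 kg
Step 2: Total N pool = soil mass * N%/100 = 2193000 * 0.069/100 = 1513.17 kg/ha
Step 3: N mineralized = N pool * rate%/100 = 1513.17 * 4.3/100 = 65.1 kg/ha/yr

65.1


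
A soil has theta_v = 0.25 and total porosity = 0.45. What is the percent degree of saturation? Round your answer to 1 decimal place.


Step 1: S = 100 * theta_v / n
Step 2: S = 100 * 0.25 / 0.45
Step 3: S = 55.6%

55.6


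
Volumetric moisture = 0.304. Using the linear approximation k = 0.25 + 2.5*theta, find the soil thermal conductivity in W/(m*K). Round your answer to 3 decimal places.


Step 1: k = 0.25 + 2.5 * theta
Step 2: k = 0.25 + 2.5 * 0.304
Step 3: k = 0.25 + 0.76
Step 4: k = 1.01 W/(m*K)

1.01


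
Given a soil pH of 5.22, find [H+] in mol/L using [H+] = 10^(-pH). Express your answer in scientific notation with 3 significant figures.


Step 1: [H+] = 10^(-pH)
Step 2: [H+] = 10^(-5.22)
Step 3: [H+] = 6.03e-06 mol/L

6.03e-06


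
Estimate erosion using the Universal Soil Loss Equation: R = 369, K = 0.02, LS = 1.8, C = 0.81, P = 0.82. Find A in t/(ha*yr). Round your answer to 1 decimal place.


Step 1: A = R * K * LS * C * P
Step 2: R * K = 369 * 0.02 = 7.38
Step 3: (R*K) * LS = 7.38 * 1.8 = 13.284
Step 4: * C * P = 13.284 * 0.81 * 0.82 = 8.8
Step 5: A = 8.8 t/(ha*yr)

8.8


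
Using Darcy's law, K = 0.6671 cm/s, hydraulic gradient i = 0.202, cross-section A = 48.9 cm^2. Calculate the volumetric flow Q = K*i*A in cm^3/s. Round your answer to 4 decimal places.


Step 1: Apply Darcy's law: Q = K * i * A
Step 2: Q = 0.6671 * 0.202 * 48.9
Step 3: Q = 6.5895 cm^3/s

6.5895


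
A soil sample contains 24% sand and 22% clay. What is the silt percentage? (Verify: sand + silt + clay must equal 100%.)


Step 1: sand + silt + clay = 100%
Step 2: silt = 100 - sand - clay
Step 3: silt = 100 - 24 - 22
Step 4: silt = 54%

54


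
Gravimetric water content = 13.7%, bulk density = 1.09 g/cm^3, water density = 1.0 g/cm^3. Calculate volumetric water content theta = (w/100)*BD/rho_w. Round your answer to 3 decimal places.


Step 1: theta = (w / 100) * BD / rho_w
Step 2: theta = (13.7 / 100) * 1.09 / 1.0
Step 3: theta = 0.137 * 1.09
Step 4: theta = 0.149

0.149


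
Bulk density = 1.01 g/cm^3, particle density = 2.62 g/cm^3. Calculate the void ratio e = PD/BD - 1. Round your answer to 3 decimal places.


Step 1: e = PD / BD - 1
Step 2: e = 2.62 / 1.01 - 1
Step 3: e = 2.59406 - 1
Step 4: e = 1.594

1.594


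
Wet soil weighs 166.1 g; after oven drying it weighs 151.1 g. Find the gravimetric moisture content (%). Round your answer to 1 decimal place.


Step 1: Water mass = wet - dry = 166.1 - 151.1 = 15.0 g
Step 2: w = 100 * water mass / dry mass
Step 3: w = 100 * 15.0 / 151.1 = 9.9%

9.9


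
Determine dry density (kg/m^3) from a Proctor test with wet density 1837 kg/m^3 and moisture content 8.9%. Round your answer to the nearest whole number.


Step 1: Dry density = wet density / (1 + w/100)
Step 2: Dry density = 1837 / (1 + 8.9/100)
Step 3: Dry density = 1837 / 1.089
Step 4: Dry density = 1687 kg/m^3

1687


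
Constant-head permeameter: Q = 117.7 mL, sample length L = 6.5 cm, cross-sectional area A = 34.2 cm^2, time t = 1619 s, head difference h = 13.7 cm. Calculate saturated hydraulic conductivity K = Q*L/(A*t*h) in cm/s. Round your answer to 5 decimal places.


Step 1: K = Q * L / (A * t * h)
Step 2: Numerator = 117.7 * 6.5 = 765.05
Step 3: Denominator = 34.2 * 1619 * 13.7 = 758566.26
Step 4: K = 765.05 / 758566.26 = 0.00101 cm/s

0.00101


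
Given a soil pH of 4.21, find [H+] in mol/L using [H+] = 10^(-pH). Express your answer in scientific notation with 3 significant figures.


Step 1: [H+] = 10^(-pH)
Step 2: [H+] = 10^(-4.21)
Step 3: [H+] = 6.17e-05 mol/L

6.17e-05


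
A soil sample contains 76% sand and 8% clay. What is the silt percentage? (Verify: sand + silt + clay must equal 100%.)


Step 1: sand + silt + clay = 100%
Step 2: silt = 100 - sand - clay
Step 3: silt = 100 - 76 - 8
Step 4: silt = 16%

16


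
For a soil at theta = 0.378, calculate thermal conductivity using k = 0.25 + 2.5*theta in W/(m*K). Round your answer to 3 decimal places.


Step 1: k = 0.25 + 2.5 * theta
Step 2: k = 0.25 + 2.5 * 0.378
Step 3: k = 0.25 + 0.945
Step 4: k = 1.195 W/(m*K)

1.195


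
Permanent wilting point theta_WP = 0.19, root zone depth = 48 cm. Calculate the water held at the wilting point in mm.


Step 1: Water (mm) = theta_WP * depth * 10
Step 2: Water = 0.19 * 48 * 10
Step 3: Water = 91.2 mm

91.2


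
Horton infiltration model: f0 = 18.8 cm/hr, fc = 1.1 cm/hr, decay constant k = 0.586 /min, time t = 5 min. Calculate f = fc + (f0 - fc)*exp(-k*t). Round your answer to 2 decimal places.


Step 1: f = fc + (f0 - fc) * exp(-k * t)
Step 2: exp(-0.586 * 5) = 0.053397
Step 3: f = 1.1 + (18.8 - 1.1) * 0.053397
Step 4: f = 1.1 + 17.7 * 0.053397
Step 5: f = 2.05 cm/hr

2.05


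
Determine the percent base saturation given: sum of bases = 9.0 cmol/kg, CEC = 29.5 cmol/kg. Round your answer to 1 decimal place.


Step 1: BS = 100 * (sum of bases) / CEC
Step 2: BS = 100 * 9.0 / 29.5
Step 3: BS = 30.5%

30.5


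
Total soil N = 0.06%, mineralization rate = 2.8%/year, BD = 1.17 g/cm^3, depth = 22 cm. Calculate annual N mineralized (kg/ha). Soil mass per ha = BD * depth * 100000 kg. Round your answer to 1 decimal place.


Step 1: Soil mass per ha = BD * depth * 100000 = 1.17 * 22 * 100000 = 2574000 kg
Step 2: Total N pool = soil mass * N%/100 = 2574000 * 0.06/100 = 1544.4 kg/ha
Step 3: N mineralized = N pool * rate%/100 = 1544.4 * 2.8/100 = 43.2 kg/ha/yr

43.2


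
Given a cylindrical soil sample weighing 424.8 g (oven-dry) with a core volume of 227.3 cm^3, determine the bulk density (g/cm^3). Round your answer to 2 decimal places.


Step 1: Identify the formula: BD = dry mass / volume
Step 2: Substitute values: BD = 424.8 / 227.3
Step 3: BD = 1.87 g/cm^3

1.87


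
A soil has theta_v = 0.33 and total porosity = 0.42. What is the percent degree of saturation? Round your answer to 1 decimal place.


Step 1: S = 100 * theta_v / n
Step 2: S = 100 * 0.33 / 0.42
Step 3: S = 78.6%

78.6


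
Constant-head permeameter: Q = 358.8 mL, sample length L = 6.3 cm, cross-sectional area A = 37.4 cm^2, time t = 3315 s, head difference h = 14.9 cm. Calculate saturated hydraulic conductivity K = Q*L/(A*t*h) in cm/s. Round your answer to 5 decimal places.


Step 1: K = Q * L / (A * t * h)
Step 2: Numerator = 358.8 * 6.3 = 2260.44
Step 3: Denominator = 37.4 * 3315 * 14.9 = 1847316.9
Step 4: K = 2260.44 / 1847316.9 = 0.00122 cm/s

0.00122


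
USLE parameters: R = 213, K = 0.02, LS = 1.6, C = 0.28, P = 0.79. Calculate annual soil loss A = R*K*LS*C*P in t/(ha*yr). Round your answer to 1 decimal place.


Step 1: A = R * K * LS * C * P
Step 2: R * K = 213 * 0.02 = 4.26
Step 3: (R*K) * LS = 4.26 * 1.6 = 6.816
Step 4: * C * P = 6.816 * 0.28 * 0.79 = 1.5
Step 5: A = 1.5 t/(ha*yr)

1.5


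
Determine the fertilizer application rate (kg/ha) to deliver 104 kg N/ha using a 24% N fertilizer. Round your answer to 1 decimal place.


Step 1: Fertilizer rate = target N / (N content / 100)
Step 2: Rate = 104 / (24 / 100)
Step 3: Rate = 104 / 0.24
Step 4: Rate = 433.3 kg/ha

433.3


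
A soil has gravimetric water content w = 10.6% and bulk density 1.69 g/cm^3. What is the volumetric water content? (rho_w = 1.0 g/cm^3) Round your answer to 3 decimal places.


Step 1: theta = (w / 100) * BD / rho_w
Step 2: theta = (10.6 / 100) * 1.69 / 1.0
Step 3: theta = 0.106 * 1.69
Step 4: theta = 0.179

0.179


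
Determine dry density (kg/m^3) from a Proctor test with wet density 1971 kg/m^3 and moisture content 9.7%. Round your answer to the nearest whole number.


Step 1: Dry density = wet density / (1 + w/100)
Step 2: Dry density = 1971 / (1 + 9.7/100)
Step 3: Dry density = 1971 / 1.097
Step 4: Dry density = 1797 kg/m^3

1797


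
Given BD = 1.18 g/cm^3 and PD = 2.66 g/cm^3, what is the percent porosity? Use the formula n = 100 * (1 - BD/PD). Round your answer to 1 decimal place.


Step 1: Formula: n = 100 * (1 - BD / PD)
Step 2: n = 100 * (1 - 1.18 / 2.66)
Step 3: n = 100 * (1 - 0.44361)
Step 4: n = 55.6%

55.6


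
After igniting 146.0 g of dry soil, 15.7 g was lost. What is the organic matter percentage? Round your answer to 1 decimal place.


Step 1: OM% = 100 * LOI / sample mass
Step 2: OM = 100 * 15.7 / 146.0
Step 3: OM = 10.8%

10.8


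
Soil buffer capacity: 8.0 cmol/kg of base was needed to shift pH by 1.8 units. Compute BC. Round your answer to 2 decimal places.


Step 1: BC = change in base / change in pH
Step 2: BC = 8.0 / 1.8
Step 3: BC = 4.44 cmol/(kg*pH unit)

4.44


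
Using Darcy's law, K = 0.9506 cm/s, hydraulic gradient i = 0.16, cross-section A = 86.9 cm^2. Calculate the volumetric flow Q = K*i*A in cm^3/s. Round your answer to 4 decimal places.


Step 1: Apply Darcy's law: Q = K * i * A
Step 2: Q = 0.9506 * 0.16 * 86.9
Step 3: Q = 13.2171 cm^3/s

13.2171


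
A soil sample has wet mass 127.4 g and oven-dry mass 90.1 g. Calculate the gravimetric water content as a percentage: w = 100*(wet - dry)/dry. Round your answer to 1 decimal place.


Step 1: Water mass = wet - dry = 127.4 - 90.1 = 37.3 g
Step 2: w = 100 * water mass / dry mass
Step 3: w = 100 * 37.3 / 90.1 = 41.4%

41.4


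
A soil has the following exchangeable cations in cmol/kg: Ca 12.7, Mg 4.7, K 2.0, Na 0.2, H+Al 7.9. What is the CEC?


Step 1: CEC = Ca + Mg + K + Na + (H+Al)
Step 2: CEC = 12.7 + 4.7 + 2.0 + 0.2 + 7.9
Step 3: CEC = 27.5 cmol/kg

27.5


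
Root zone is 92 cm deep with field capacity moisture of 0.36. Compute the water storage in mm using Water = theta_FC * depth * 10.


Step 1: Water (mm) = theta_FC * depth (cm) * 10
Step 2: Water = 0.36 * 92 * 10
Step 3: Water = 331.2 mm

331.2


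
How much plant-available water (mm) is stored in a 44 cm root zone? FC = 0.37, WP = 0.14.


Step 1: Available water = (FC - WP) * depth * 10
Step 2: AW = (0.37 - 0.14) * 44 * 10
Step 3: AW = 0.23 * 44 * 10
Step 4: AW = 101.2 mm

101.2


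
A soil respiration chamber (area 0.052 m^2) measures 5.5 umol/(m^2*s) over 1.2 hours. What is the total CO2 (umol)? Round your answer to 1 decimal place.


Step 1: Convert time to seconds: 1.2 hr * 3600 = 4320.0 s
Step 2: Total = flux * area * time_s
Step 3: Total = 5.5 * 0.052 * 4320.0
Step 4: Total = 1235.5 umol

1235.5


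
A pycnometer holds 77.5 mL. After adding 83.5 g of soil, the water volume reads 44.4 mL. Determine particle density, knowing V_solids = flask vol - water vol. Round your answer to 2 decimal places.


Step 1: Volume of solids = flask volume - water volume with soil
Step 2: V_solids = 77.5 - 44.4 = 33.1 mL
Step 3: Particle density = mass / V_solids = 83.5 / 33.1 = 2.52 g/cm^3

2.52


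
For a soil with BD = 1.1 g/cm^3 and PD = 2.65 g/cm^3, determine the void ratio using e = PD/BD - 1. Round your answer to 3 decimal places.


Step 1: e = PD / BD - 1
Step 2: e = 2.65 / 1.1 - 1
Step 3: e = 2.40909 - 1
Step 4: e = 1.409

1.409


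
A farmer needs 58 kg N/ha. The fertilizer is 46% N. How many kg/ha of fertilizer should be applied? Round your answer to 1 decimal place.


Step 1: Fertilizer rate = target N / (N content / 100)
Step 2: Rate = 58 / (46 / 100)
Step 3: Rate = 58 / 0.46
Step 4: Rate = 126.1 kg/ha

126.1


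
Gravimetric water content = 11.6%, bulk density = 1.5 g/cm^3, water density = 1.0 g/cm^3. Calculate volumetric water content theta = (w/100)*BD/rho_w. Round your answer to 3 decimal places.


Step 1: theta = (w / 100) * BD / rho_w
Step 2: theta = (11.6 / 100) * 1.5 / 1.0
Step 3: theta = 0.116 * 1.5
Step 4: theta = 0.174

0.174


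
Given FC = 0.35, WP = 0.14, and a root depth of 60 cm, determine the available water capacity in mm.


Step 1: Available water = (FC - WP) * depth * 10
Step 2: AW = (0.35 - 0.14) * 60 * 10
Step 3: AW = 0.21 * 60 * 10
Step 4: AW = 126.0 mm

126.0


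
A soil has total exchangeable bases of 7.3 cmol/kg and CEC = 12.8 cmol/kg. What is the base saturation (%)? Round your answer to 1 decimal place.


Step 1: BS = 100 * (sum of bases) / CEC
Step 2: BS = 100 * 7.3 / 12.8
Step 3: BS = 57.0%

57.0


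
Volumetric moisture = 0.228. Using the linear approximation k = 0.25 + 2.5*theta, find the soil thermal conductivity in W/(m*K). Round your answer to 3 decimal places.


Step 1: k = 0.25 + 2.5 * theta
Step 2: k = 0.25 + 2.5 * 0.228
Step 3: k = 0.25 + 0.57
Step 4: k = 0.82 W/(m*K)

0.82


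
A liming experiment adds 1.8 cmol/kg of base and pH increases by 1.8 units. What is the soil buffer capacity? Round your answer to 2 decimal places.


Step 1: BC = change in base / change in pH
Step 2: BC = 1.8 / 1.8
Step 3: BC = 1.0 cmol/(kg*pH unit)

1.0


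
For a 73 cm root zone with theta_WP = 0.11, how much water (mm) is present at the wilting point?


Step 1: Water (mm) = theta_WP * depth * 10
Step 2: Water = 0.11 * 73 * 10
Step 3: Water = 80.3 mm

80.3


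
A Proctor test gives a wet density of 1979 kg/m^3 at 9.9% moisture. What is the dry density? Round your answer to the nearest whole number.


Step 1: Dry density = wet density / (1 + w/100)
Step 2: Dry density = 1979 / (1 + 9.9/100)
Step 3: Dry density = 1979 / 1.099
Step 4: Dry density = 1801 kg/m^3

1801


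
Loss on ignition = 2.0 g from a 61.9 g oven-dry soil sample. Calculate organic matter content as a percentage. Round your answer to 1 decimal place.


Step 1: OM% = 100 * LOI / sample mass
Step 2: OM = 100 * 2.0 / 61.9
Step 3: OM = 3.2%

3.2


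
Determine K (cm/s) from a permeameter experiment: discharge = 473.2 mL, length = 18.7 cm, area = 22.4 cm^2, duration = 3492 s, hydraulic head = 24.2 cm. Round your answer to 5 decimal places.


Step 1: K = Q * L / (A * t * h)
Step 2: Numerator = 473.2 * 18.7 = 8848.84
Step 3: Denominator = 22.4 * 3492 * 24.2 = 1892943.36
Step 4: K = 8848.84 / 1892943.36 = 0.00467 cm/s

0.00467


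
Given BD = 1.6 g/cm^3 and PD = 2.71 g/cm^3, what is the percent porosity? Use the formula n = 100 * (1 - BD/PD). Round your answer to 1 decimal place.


Step 1: Formula: n = 100 * (1 - BD / PD)
Step 2: n = 100 * (1 - 1.6 / 2.71)
Step 3: n = 100 * (1 - 0.59041)
Step 4: n = 41.0%

41.0


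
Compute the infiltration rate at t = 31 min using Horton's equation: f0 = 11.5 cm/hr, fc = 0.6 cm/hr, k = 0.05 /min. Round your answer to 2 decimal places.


Step 1: f = fc + (f0 - fc) * exp(-k * t)
Step 2: exp(-0.05 * 31) = 0.212248
Step 3: f = 0.6 + (11.5 - 0.6) * 0.212248
Step 4: f = 0.6 + 10.9 * 0.212248
Step 5: f = 2.91 cm/hr

2.91


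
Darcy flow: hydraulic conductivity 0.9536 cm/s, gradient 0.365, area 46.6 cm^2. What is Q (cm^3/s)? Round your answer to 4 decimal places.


Step 1: Apply Darcy's law: Q = K * i * A
Step 2: Q = 0.9536 * 0.365 * 46.6
Step 3: Q = 16.2198 cm^3/s

16.2198


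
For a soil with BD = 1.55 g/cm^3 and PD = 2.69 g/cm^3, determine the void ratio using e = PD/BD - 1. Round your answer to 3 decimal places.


Step 1: e = PD / BD - 1
Step 2: e = 2.69 / 1.55 - 1
Step 3: e = 1.73548 - 1
Step 4: e = 0.735

0.735


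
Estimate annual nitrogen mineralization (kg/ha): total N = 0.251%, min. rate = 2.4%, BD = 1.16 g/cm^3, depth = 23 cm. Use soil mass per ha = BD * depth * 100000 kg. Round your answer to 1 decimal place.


Step 1: Soil mass per ha = BD * depth * 100000 = 1.16 * 23 * 100000 = 2668000 kg
Step 2: Total N pool = soil mass * N%/100 = 2668000 * 0.251/100 = 6696.68 kg/ha
Step 3: N mineralized = N pool * rate%/100 = 6696.68 * 2.4/100 = 160.7 kg/ha/yr

160.7


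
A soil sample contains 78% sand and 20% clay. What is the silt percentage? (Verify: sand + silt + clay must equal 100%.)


Step 1: sand + silt + clay = 100%
Step 2: silt = 100 - sand - clay
Step 3: silt = 100 - 78 - 20
Step 4: silt = 2%

2


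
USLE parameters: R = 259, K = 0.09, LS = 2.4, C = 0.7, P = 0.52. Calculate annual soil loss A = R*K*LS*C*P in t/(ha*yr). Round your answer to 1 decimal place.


Step 1: A = R * K * LS * C * P
Step 2: R * K = 259 * 0.09 = 23.31
Step 3: (R*K) * LS = 23.31 * 2.4 = 55.944
Step 4: * C * P = 55.944 * 0.7 * 0.52 = 20.4
Step 5: A = 20.4 t/(ha*yr)

20.4


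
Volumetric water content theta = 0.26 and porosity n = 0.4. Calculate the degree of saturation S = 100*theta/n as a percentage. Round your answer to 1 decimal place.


Step 1: S = 100 * theta_v / n
Step 2: S = 100 * 0.26 / 0.4
Step 3: S = 65.0%

65.0


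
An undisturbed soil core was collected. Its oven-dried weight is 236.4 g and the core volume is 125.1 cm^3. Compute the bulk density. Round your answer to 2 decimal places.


Step 1: Identify the formula: BD = dry mass / volume
Step 2: Substitute values: BD = 236.4 / 125.1
Step 3: BD = 1.89 g/cm^3

1.89


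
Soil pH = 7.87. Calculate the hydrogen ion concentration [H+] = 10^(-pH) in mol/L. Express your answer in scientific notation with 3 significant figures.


Step 1: [H+] = 10^(-pH)
Step 2: [H+] = 10^(-7.87)
Step 3: [H+] = 1.35e-08 mol/L

1.35e-08


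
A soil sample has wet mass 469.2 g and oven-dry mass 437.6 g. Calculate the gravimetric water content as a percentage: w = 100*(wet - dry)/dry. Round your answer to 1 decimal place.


Step 1: Water mass = wet - dry = 469.2 - 437.6 = 31.6 g
Step 2: w = 100 * water mass / dry mass
Step 3: w = 100 * 31.6 / 437.6 = 7.2%

7.2


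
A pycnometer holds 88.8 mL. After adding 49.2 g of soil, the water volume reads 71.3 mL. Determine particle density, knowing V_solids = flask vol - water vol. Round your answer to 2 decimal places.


Step 1: Volume of solids = flask volume - water volume with soil
Step 2: V_solids = 88.8 - 71.3 = 17.5 mL
Step 3: Particle density = mass / V_solids = 49.2 / 17.5 = 2.81 g/cm^3

2.81


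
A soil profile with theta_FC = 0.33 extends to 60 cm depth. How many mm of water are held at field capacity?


Step 1: Water (mm) = theta_FC * depth (cm) * 10
Step 2: Water = 0.33 * 60 * 10
Step 3: Water = 198.0 mm

198.0


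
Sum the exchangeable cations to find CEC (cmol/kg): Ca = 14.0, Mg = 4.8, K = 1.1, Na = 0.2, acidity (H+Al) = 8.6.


Step 1: CEC = Ca + Mg + K + Na + (H+Al)
Step 2: CEC = 14.0 + 4.8 + 1.1 + 0.2 + 8.6
Step 3: CEC = 28.7 cmol/kg

28.7


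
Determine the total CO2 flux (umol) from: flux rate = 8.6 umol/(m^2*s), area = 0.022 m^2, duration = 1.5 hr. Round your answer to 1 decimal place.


Step 1: Convert time to seconds: 1.5 hr * 3600 = 5400.0 s
Step 2: Total = flux * area * time_s
Step 3: Total = 8.6 * 0.022 * 5400.0
Step 4: Total = 1021.7 umol

1021.7


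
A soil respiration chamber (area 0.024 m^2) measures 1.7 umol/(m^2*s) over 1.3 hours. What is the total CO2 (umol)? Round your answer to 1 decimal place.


Step 1: Convert time to seconds: 1.3 hr * 3600 = 4680.0 s
Step 2: Total = flux * area * time_s
Step 3: Total = 1.7 * 0.024 * 4680.0
Step 4: Total = 190.9 umol

190.9


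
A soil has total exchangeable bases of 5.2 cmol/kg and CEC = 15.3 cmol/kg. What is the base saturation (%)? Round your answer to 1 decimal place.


Step 1: BS = 100 * (sum of bases) / CEC
Step 2: BS = 100 * 5.2 / 15.3
Step 3: BS = 34.0%

34.0


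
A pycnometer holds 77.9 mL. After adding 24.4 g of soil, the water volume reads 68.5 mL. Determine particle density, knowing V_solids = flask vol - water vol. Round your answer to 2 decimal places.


Step 1: Volume of solids = flask volume - water volume with soil
Step 2: V_solids = 77.9 - 68.5 = 9.4 mL
Step 3: Particle density = mass / V_solids = 24.4 / 9.4 = 2.6 g/cm^3

2.6


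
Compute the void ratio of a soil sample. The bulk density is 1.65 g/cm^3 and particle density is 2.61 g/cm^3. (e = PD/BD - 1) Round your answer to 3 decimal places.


Step 1: e = PD / BD - 1
Step 2: e = 2.61 / 1.65 - 1
Step 3: e = 1.58182 - 1
Step 4: e = 0.582

0.582


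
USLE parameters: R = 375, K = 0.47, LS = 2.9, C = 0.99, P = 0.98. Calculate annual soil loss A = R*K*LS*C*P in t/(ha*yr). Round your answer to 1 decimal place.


Step 1: A = R * K * LS * C * P
Step 2: R * K = 375 * 0.47 = 176.25
Step 3: (R*K) * LS = 176.25 * 2.9 = 511.125
Step 4: * C * P = 511.125 * 0.99 * 0.98 = 495.9
Step 5: A = 495.9 t/(ha*yr)

495.9


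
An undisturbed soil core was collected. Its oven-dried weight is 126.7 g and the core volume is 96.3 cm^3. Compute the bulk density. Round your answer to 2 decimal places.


Step 1: Identify the formula: BD = dry mass / volume
Step 2: Substitute values: BD = 126.7 / 96.3
Step 3: BD = 1.32 g/cm^3

1.32


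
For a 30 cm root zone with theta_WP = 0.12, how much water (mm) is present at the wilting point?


Step 1: Water (mm) = theta_WP * depth * 10
Step 2: Water = 0.12 * 30 * 10
Step 3: Water = 36.0 mm

36.0


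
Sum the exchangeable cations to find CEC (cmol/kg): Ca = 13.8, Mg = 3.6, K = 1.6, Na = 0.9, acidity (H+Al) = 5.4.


Step 1: CEC = Ca + Mg + K + Na + (H+Al)
Step 2: CEC = 13.8 + 3.6 + 1.6 + 0.9 + 5.4
Step 3: CEC = 25.3 cmol/kg

25.3


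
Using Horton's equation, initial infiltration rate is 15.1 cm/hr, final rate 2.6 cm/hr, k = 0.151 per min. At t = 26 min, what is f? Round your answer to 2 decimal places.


Step 1: f = fc + (f0 - fc) * exp(-k * t)
Step 2: exp(-0.151 * 26) = 0.019722
Step 3: f = 2.6 + (15.1 - 2.6) * 0.019722
Step 4: f = 2.6 + 12.5 * 0.019722
Step 5: f = 2.85 cm/hr

2.85


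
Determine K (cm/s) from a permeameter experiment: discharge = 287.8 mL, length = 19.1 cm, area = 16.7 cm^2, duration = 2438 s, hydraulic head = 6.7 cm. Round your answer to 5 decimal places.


Step 1: K = Q * L / (A * t * h)
Step 2: Numerator = 287.8 * 19.1 = 5496.98
Step 3: Denominator = 16.7 * 2438 * 6.7 = 272787.82
Step 4: K = 5496.98 / 272787.82 = 0.02015 cm/s

0.02015


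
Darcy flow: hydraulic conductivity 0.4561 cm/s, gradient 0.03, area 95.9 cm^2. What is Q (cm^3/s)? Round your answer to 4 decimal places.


Step 1: Apply Darcy's law: Q = K * i * A
Step 2: Q = 0.4561 * 0.03 * 95.9
Step 3: Q = 1.3122 cm^3/s

1.3122


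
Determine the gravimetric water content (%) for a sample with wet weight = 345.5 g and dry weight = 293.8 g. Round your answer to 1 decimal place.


Step 1: Water mass = wet - dry = 345.5 - 293.8 = 51.7 g
Step 2: w = 100 * water mass / dry mass
Step 3: w = 100 * 51.7 / 293.8 = 17.6%

17.6


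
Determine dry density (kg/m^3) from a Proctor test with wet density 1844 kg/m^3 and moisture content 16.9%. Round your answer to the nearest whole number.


Step 1: Dry density = wet density / (1 + w/100)
Step 2: Dry density = 1844 / (1 + 16.9/100)
Step 3: Dry density = 1844 / 1.169
Step 4: Dry density = 1577 kg/m^3

1577


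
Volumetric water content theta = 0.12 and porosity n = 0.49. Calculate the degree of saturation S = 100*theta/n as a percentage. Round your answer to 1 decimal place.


Step 1: S = 100 * theta_v / n
Step 2: S = 100 * 0.12 / 0.49
Step 3: S = 24.5%

24.5


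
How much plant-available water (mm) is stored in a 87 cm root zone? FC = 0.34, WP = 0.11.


Step 1: Available water = (FC - WP) * depth * 10
Step 2: AW = (0.34 - 0.11) * 87 * 10
Step 3: AW = 0.23 * 87 * 10
Step 4: AW = 200.1 mm

200.1


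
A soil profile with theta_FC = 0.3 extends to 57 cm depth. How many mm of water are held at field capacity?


Step 1: Water (mm) = theta_FC * depth (cm) * 10
Step 2: Water = 0.3 * 57 * 10
Step 3: Water = 171.0 mm

171.0


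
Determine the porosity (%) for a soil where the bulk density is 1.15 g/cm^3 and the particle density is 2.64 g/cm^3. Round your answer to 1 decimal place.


Step 1: Formula: n = 100 * (1 - BD / PD)
Step 2: n = 100 * (1 - 1.15 / 2.64)
Step 3: n = 100 * (1 - 0.43561)
Step 4: n = 56.4%

56.4


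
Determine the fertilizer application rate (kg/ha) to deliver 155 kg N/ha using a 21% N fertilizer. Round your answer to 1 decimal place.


Step 1: Fertilizer rate = target N / (N content / 100)
Step 2: Rate = 155 / (21 / 100)
Step 3: Rate = 155 / 0.21
Step 4: Rate = 738.1 kg/ha

738.1
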